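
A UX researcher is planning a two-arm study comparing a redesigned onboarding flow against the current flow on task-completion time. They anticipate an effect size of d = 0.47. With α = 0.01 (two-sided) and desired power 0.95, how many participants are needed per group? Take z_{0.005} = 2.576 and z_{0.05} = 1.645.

For two independent groups with equal n: n = 2·((z_{α/2} + z_β) / d)².
z_{α/2} + z_β = 2.576 + 1.645 = 4.221.
n = 2 × (4.221 / 0.47)² = 2 × 8.981² = 2 × 80.66 = 161.3.
Round up to the next whole participant.

n = 162 per group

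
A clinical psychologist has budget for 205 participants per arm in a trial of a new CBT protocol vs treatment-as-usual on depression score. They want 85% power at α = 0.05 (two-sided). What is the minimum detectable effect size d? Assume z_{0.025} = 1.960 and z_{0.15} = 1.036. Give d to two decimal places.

For two independent groups of n = 205 each: d_min = (z_{α/2} + z_β)·√(2/n).
z-sum = 1.960 + 1.036 = 2.996.
d_min = 2.996 × √(2/205) = 2.996 × 0.0988 = 0.296.

d_min ≈ 0.30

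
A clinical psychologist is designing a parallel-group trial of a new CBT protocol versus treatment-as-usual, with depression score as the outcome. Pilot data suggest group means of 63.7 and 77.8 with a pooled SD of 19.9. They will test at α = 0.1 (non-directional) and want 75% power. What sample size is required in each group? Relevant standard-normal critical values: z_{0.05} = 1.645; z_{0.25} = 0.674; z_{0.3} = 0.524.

Cohen's d = |M₁ − M₂| / SD_pooled = |63.7 − 77.8| / 19.9 = 14.1 / 19.9 = 0.709.
For two independent groups with equal n: n = 2·((z_{α/2} + z_β) / d)².
z_{α/2} + z_β = 1.645 + 0.674 = 2.319.
n = 2 × (2.319 / 0.709)² = 2 × 3.271² = 2 × 10.70 = 21.4.
Round up to the next whole participant.

n = 22 per group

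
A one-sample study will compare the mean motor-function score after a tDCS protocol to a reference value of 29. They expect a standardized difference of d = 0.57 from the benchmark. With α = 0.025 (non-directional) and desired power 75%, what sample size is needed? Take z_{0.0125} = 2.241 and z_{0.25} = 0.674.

For a one-sample test: n = ((z_{α/2} + z_β) / d)².
z_{α/2} + z_β = 2.241 + 0.674 = 2.915.
n = (2.915 / 0.57)² = 5.114² = 26.15.
Round up.

n = 27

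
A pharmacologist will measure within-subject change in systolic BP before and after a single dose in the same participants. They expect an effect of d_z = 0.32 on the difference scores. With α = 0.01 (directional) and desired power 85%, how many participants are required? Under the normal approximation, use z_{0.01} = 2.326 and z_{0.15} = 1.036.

For a paired (one-sample on differences) test: n = ((z_{α} + z_β) / d)².
z_{α} + z_β = 2.326 + 1.036 = 3.362.
n = (3.362 / 0.32)² = 10.506² = 110.38.
Round up.

n = 111 pairs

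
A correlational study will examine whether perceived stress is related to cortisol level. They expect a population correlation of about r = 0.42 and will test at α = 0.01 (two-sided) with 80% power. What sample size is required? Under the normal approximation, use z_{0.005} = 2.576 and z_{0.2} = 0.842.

n = 62

Fisher's z: C = ½·ln((1+r)/(1−r)) = ½·ln(2.4483) = 0.4477.
n = ((z_{α/2} + z_β)/C)² + 3.
(2.576 + 0.842) / 0.4477 = 3.418 / 0.4477 = 7.635.
n = 7.635² + 3 = 58.29 + 3 = 61.3.
Round up.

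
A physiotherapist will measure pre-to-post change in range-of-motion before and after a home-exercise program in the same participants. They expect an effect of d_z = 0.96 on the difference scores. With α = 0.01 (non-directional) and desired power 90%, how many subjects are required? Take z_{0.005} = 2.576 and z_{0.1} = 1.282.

For a paired (one-sample on differences) test: n = ((z_{α/2} + z_β) / d)².
z_{α/2} + z_β = 2.576 + 1.282 = 3.858.
n = (3.858 / 0.96)² = 4.019² = 16.15.
Round up.

n = 17 pairs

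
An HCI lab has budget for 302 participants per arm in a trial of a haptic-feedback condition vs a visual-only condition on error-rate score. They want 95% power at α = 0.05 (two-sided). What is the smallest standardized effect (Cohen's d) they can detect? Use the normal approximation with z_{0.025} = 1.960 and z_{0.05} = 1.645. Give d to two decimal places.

d_min ≈ 0.29

For two independent groups of n = 302 each: d_min = (z_{α/2} + z_β)·√(2/n).
z-sum = 1.960 + 1.645 = 3.605.
d_min = 3.605 × √(2/302) = 3.605 × 0.0814 = 0.293.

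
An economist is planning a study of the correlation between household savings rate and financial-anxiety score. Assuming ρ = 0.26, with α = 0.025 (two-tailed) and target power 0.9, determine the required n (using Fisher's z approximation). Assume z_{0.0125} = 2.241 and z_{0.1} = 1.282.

Fisher's z: C = ½·ln((1+r)/(1−r)) = ½·ln(1.7027) = 0.2661.
n = ((z_{α/2} + z_β)/C)² + 3.
(2.241 + 1.282) / 0.2661 = 3.523 / 0.2661 = 13.239.
n = 13.239² + 3 = 175.28 + 3 = 178.3.
Round up.

n = 179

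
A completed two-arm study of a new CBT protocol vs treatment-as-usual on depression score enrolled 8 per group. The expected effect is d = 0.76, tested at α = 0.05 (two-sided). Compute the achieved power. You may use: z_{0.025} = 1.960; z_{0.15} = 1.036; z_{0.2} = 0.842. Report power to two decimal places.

For two equal groups, power = Φ(d·√(n/2) − z_{α/2}).
d·√(n/2) = 0.76 × √(8/2) = 0.76 × 2.000 = 1.520.
z_β = 1.520 − 1.960 = -0.440.
Power = Φ(-0.440) = 0.330.

power ≈ 0.33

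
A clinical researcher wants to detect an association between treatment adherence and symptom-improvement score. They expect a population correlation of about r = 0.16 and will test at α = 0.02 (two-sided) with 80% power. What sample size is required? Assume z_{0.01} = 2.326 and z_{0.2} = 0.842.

n = 389

Fisher's z: C = ½·ln((1+r)/(1−r)) = ½·ln(1.3810) = 0.1614.
n = ((z_{α/2} + z_β)/C)² + 3.
(2.326 + 0.842) / 0.1614 = 3.168 / 0.1614 = 19.628.
n = 19.628² + 3 = 385.27 + 3 = 388.3.
Round up.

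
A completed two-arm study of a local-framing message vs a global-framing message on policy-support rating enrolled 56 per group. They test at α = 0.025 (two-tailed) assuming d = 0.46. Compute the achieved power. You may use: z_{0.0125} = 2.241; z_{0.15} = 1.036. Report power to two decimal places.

For two equal groups, power = Φ(d·√(n/2) − z_{α/2}).
d·√(n/2) = 0.46 × √(56/2) = 0.46 × 5.292 = 2.434.
z_β = 2.434 − 2.241 = 0.193.
Power = Φ(0.193) = 0.577.

power ≈ 0.58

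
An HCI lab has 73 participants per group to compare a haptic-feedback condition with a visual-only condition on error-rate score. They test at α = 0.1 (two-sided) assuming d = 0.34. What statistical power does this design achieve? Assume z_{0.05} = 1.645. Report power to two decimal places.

For two equal groups, power = Φ(d·√(n/2) − z_{α/2}).
d·√(n/2) = 0.34 × √(73/2) = 0.34 × 6.042 = 2.054.
z_β = 2.054 − 1.645 = 0.409.
Power = Φ(0.409) = 0.659.

power ≈ 0.66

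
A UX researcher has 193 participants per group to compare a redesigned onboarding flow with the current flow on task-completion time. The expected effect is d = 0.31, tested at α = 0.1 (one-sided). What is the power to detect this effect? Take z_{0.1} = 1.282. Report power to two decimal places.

power ≈ 0.96

For two equal groups, power = Φ(d·√(n/2) − z_{α}).
d·√(n/2) = 0.31 × √(193/2) = 0.31 × 9.823 = 3.045.
z_β = 3.045 − 1.282 = 1.763.
Power = Φ(1.763) = 0.961.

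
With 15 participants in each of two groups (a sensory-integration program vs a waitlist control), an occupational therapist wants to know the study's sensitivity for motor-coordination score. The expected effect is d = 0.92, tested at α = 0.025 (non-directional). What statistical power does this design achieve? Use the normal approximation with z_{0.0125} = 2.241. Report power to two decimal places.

power ≈ 0.61

For two equal groups, power = Φ(d·√(n/2) − z_{α/2}).
d·√(n/2) = 0.92 × √(15/2) = 0.92 × 2.739 = 2.520.
z_β = 2.520 − 2.241 = 0.279.
Power = Φ(0.279) = 0.610.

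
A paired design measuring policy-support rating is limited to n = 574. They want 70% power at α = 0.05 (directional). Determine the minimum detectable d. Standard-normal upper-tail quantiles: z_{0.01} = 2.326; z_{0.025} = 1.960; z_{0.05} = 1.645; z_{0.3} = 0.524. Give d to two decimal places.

d_min ≈ 0.09

For a single sample (or paired design) of n = 574: d_min = (z_{α} + z_β)/√n.
z-sum = 1.645 + 0.524 = 2.169.
d_min = 2.169 / √574 = 2.169 / 23.958 = 0.091.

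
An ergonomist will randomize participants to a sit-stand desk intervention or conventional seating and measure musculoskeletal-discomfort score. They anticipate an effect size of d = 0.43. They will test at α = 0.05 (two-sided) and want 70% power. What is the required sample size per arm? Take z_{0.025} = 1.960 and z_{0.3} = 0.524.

For two independent groups with equal n: n = 2·((z_{α/2} + z_β) / d)².
z_{α/2} + z_β = 1.960 + 0.524 = 2.484.
n = 2 × (2.484 / 0.43)² = 2 × 5.777² = 2 × 33.37 = 66.7.
Round up to the next whole participant.

n = 67 per group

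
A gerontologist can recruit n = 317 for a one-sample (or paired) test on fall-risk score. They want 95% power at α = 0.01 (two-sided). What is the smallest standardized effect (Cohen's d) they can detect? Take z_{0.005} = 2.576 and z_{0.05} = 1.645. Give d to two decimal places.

d_min ≈ 0.24

For a single sample (or paired design) of n = 317: d_min = (z_{α/2} + z_β)/√n.
z-sum = 2.576 + 1.645 = 4.221.
d_min = 4.221 / √317 = 4.221 / 17.804 = 0.237.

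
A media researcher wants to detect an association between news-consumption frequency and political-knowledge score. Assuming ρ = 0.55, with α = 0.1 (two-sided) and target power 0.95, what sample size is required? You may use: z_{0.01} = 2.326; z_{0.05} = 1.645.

n = 32

Fisher's z: C = ½·ln((1+r)/(1−r)) = ½·ln(3.4444) = 0.6184.
n = ((z_{α/2} + z_β)/C)² + 3.
(1.645 + 1.645) / 0.6184 = 3.290 / 0.6184 = 5.320.
n = 5.320² + 3 = 28.30 + 3 = 31.3.
Round up.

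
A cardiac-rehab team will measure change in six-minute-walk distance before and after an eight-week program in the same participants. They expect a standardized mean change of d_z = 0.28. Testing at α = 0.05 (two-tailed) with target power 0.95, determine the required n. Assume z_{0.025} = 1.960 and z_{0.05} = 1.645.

For a paired (one-sample on differences) test: n = ((z_{α/2} + z_β) / d)².
z_{α/2} + z_β = 1.960 + 1.645 = 3.605.
n = (3.605 / 0.28)² = 12.875² = 165.77.
Round up.

n = 166 pairs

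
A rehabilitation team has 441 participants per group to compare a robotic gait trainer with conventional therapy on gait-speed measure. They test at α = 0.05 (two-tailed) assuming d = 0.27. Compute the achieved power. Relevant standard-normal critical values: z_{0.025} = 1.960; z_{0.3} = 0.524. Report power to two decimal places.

power ≈ 0.98

For two equal groups, power = Φ(d·√(n/2) − z_{α/2}).
d·√(n/2) = 0.27 × √(441/2) = 0.27 × 14.849 = 4.009.
z_β = 4.009 − 1.960 = 2.049.
Power = Φ(2.049) = 0.980.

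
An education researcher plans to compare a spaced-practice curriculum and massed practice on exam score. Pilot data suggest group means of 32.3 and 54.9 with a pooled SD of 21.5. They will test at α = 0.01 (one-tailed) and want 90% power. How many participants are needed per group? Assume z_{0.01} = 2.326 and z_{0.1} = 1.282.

Cohen's d = |M₁ − M₂| / SD_pooled = |32.3 − 54.9| / 21.5 = 22.6 / 21.5 = 1.051.
For two independent groups with equal n: n = 2·((z_{α} + z_β) / d)².
z_{α} + z_β = 2.326 + 1.282 = 3.608.
n = 2 × (3.608 / 1.051)² = 2 × 3.433² = 2 × 11.78 = 23.6.
Round up to the next whole participant.

n = 24 per group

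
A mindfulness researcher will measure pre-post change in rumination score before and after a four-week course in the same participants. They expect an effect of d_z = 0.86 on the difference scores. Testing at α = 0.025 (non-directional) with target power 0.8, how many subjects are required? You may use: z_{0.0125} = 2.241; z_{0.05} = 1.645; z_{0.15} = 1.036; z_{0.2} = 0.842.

For a paired (one-sample on differences) test: n = ((z_{α/2} + z_β) / d)².
z_{α/2} + z_β = 2.241 + 0.842 = 3.083.
n = (3.083 / 0.86)² = 3.585² = 12.85.
Round up.

n = 13 pairs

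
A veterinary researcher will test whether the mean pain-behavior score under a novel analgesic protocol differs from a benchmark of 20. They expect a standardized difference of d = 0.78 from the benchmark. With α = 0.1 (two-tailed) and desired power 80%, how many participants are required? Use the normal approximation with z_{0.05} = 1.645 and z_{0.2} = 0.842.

n = 11

For a one-sample test: n = ((z_{α/2} + z_β) / d)².
z_{α/2} + z_β = 1.645 + 0.842 = 2.487.
n = (2.487 / 0.78)² = 3.188² = 10.17.
Round up.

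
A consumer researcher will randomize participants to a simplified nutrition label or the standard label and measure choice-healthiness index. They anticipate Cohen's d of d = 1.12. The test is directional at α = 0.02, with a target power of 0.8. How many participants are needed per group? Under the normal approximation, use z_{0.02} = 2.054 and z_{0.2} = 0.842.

For two independent groups with equal n: n = 2·((z_{α} + z_β) / d)².
z_{α} + z_β = 2.054 + 0.842 = 2.896.
n = 2 × (2.896 / 1.12)² = 2 × 2.586² = 2 × 6.69 = 13.4.
Round up to the next whole participant.

n = 14 per group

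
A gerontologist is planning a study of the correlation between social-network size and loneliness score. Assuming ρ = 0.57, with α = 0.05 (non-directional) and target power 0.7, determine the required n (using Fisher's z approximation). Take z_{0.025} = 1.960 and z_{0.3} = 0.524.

Fisher's z: C = ½·ln((1+r)/(1−r)) = ½·ln(3.6512) = 0.6475.
n = ((z_{α/2} + z_β)/C)² + 3.
(1.960 + 0.524) / 0.6475 = 2.484 / 0.6475 = 3.836.
n = 3.836² + 3 = 14.72 + 3 = 17.7.
Round up.

n = 18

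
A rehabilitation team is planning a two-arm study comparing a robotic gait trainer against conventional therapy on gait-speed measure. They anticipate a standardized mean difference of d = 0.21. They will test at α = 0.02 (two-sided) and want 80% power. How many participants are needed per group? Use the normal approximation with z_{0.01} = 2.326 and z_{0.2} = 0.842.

For two independent groups with equal n: n = 2·((z_{α/2} + z_β) / d)².
z_{α/2} + z_β = 2.326 + 0.842 = 3.168.
n = 2 × (3.168 / 0.21)² = 2 × 15.086² = 2 × 227.58 = 455.2.
Round up to the next whole participant.

n = 456 per group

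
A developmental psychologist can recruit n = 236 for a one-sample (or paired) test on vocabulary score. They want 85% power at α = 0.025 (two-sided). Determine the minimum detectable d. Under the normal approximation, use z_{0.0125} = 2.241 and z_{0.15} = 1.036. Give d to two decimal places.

d_min ≈ 0.21

For a single sample (or paired design) of n = 236: d_min = (z_{α/2} + z_β)/√n.
z-sum = 2.241 + 1.036 = 3.277.
d_min = 3.277 / √236 = 3.277 / 15.362 = 0.213.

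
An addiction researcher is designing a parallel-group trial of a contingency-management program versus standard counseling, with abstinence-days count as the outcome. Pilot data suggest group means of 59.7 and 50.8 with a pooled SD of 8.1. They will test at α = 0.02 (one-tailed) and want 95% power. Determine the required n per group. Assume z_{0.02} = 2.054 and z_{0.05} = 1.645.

n = 23 per group

Cohen's d = |M₁ − M₂| / SD_pooled = |59.7 − 50.8| / 8.1 = 8.9 / 8.1 = 1.099.
For two independent groups with equal n: n = 2·((z_{α} + z_β) / d)².
z_{α} + z_β = 2.054 + 1.645 = 3.699.
n = 2 × (3.699 / 1.099)² = 2 × 3.366² = 2 × 11.33 = 22.7.
Round up to the next whole participant.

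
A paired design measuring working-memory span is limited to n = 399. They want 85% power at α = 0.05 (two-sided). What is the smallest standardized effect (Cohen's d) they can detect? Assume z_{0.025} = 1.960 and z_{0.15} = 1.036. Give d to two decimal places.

For a single sample (or paired design) of n = 399: d_min = (z_{α/2} + z_β)/√n.
z-sum = 1.960 + 1.036 = 2.996.
d_min = 2.996 / √399 = 2.996 / 19.975 = 0.150.

d_min ≈ 0.15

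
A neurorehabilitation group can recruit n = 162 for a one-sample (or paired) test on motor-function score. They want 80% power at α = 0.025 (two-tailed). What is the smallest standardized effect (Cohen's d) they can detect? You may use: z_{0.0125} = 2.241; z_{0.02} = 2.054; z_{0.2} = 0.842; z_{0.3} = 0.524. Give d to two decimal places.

d_min ≈ 0.24

For a single sample (or paired design) of n = 162: d_min = (z_{α/2} + z_β)/√n.
z-sum = 2.241 + 0.842 = 3.083.
d_min = 3.083 / √162 = 3.083 / 12.728 = 0.242.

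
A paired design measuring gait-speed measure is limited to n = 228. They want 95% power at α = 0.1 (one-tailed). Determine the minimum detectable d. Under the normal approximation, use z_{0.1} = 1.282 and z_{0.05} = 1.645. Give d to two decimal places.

For a single sample (or paired design) of n = 228: d_min = (z_{α} + z_β)/√n.
z-sum = 1.282 + 1.645 = 2.927.
d_min = 2.927 / √228 = 2.927 / 15.100 = 0.194.

d_min ≈ 0.19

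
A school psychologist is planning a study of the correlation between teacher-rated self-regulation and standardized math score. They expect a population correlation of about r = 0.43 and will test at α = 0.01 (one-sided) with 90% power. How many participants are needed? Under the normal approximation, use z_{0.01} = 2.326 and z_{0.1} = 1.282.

Fisher's z: C = ½·ln((1+r)/(1−r)) = ½·ln(2.5088) = 0.4599.
n = ((z_{α} + z_β)/C)² + 3.
(2.326 + 1.282) / 0.4599 = 3.608 / 0.4599 = 7.845.
n = 7.845² + 3 = 61.55 + 3 = 64.5.
Round up.

n = 65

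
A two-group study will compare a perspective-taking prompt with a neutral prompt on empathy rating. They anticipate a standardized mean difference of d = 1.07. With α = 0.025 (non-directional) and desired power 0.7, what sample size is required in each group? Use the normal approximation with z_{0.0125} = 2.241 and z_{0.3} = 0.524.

For two independent groups with equal n: n = 2·((z_{α/2} + z_β) / d)².
z_{α/2} + z_β = 2.241 + 0.524 = 2.765.
n = 2 × (2.765 / 1.07)² = 2 × 2.584² = 2 × 6.68 = 13.4.
Round up to the next whole participant.

n = 14 per group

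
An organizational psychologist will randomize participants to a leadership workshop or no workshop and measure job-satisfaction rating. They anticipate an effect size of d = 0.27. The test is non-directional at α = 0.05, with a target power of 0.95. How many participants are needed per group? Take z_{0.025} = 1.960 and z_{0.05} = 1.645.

n = 357 per group

For two independent groups with equal n: n = 2·((z_{α/2} + z_β) / d)².
z_{α/2} + z_β = 1.960 + 1.645 = 3.605.
n = 2 × (3.605 / 0.27)² = 2 × 13.352² = 2 × 178.27 = 356.5.
Round up to the next whole participant.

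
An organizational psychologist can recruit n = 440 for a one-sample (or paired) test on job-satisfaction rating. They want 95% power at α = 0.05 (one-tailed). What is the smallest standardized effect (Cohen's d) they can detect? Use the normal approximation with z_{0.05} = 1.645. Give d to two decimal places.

For a single sample (or paired design) of n = 440: d_min = (z_{α} + z_β)/√n.
z-sum = 1.645 + 1.645 = 3.290.
d_min = 3.290 / √440 = 3.290 / 20.976 = 0.157.

d_min ≈ 0.16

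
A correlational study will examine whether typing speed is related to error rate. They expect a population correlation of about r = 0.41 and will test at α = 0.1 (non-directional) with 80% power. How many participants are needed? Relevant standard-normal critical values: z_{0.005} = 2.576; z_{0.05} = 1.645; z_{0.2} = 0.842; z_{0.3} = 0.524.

Fisher's z: C = ½·ln((1+r)/(1−r)) = ½·ln(2.3898) = 0.4356.
n = ((z_{α/2} + z_β)/C)² + 3.
(1.645 + 0.842) / 0.4356 = 2.487 / 0.4356 = 5.709.
n = 5.709² + 3 = 32.60 + 3 = 35.6.
Round up.

n = 36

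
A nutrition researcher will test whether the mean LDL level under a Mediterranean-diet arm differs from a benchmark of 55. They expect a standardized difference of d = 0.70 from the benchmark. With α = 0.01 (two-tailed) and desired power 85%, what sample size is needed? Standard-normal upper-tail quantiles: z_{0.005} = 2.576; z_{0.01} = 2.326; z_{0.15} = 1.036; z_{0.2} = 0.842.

For a one-sample test: n = ((z_{α/2} + z_β) / d)².
z_{α/2} + z_β = 2.576 + 1.036 = 3.612.
n = (3.612 / 0.70)² = 5.160² = 26.63.
Round up.

n = 27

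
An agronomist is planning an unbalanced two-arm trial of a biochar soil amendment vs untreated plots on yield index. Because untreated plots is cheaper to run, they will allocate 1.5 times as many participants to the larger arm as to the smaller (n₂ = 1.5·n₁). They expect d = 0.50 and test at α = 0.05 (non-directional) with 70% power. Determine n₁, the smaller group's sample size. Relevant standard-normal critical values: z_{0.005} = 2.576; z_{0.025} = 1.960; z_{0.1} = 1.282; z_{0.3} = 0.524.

n₁ = 42

With allocation ratio k = n₂/n₁ = 1.5, Var(x̄₁−x̄₂) = σ²(1/n₁ + 1/(k·n₁)) = σ²·(k+1)/(k·n₁).
So n₁ = (1 + 1/k)·((z_{α/2} + z_β)/d)² = 1.667 × (2.484/0.50)².
n₁ = 1.667 × 24.68 = 41.1.
Round up: n₁ = 42, giving n₂ = 1.5 × 42 = 63.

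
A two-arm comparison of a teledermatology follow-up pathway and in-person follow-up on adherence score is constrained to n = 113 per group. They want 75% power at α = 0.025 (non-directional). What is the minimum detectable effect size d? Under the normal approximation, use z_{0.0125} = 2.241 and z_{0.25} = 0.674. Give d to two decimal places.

For two independent groups of n = 113 each: d_min = (z_{α/2} + z_β)·√(2/n).
z-sum = 2.241 + 0.674 = 2.915.
d_min = 2.915 × √(2/113) = 2.915 × 0.1330 = 0.388.

d_min ≈ 0.39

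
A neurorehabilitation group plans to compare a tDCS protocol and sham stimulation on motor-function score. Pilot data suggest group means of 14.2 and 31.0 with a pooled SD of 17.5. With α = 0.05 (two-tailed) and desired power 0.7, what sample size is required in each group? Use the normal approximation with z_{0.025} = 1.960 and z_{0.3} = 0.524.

Cohen's d = |M₁ − M₂| / SD_pooled = |14.2 − 31.0| / 17.5 = 16.8 / 17.5 = 0.960.
For two independent groups with equal n: n = 2·((z_{α/2} + z_β) / d)².
z_{α/2} + z_β = 1.960 + 0.524 = 2.484.
n = 2 × (2.484 / 0.960)² = 2 × 2.587² = 2 × 6.70 = 13.4.
Round up to the next whole participant.

n = 14 per group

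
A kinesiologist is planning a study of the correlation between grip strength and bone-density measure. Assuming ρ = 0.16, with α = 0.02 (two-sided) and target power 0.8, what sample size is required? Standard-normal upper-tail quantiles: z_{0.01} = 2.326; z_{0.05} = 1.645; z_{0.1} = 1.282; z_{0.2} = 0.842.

Fisher's z: C = ½·ln((1+r)/(1−r)) = ½·ln(1.3810) = 0.1614.
n = ((z_{α/2} + z_β)/C)² + 3.
(2.326 + 0.842) / 0.1614 = 3.168 / 0.1614 = 19.628.
n = 19.628² + 3 = 385.27 + 3 = 388.3.
Round up.

n = 389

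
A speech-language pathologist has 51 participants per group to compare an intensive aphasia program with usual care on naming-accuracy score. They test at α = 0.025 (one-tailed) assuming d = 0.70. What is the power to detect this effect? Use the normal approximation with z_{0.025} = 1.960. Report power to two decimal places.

power ≈ 0.94

For two equal groups, power = Φ(d·√(n/2) − z_{α}).
d·√(n/2) = 0.70 × √(51/2) = 0.70 × 5.050 = 3.535.
z_β = 3.535 − 1.960 = 1.575.
Power = Φ(1.575) = 0.942.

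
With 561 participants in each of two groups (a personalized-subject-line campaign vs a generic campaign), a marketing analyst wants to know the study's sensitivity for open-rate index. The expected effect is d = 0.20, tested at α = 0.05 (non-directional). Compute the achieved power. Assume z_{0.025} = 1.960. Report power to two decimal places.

power ≈ 0.92

For two equal groups, power = Φ(d·√(n/2) − z_{α/2}).
d·√(n/2) = 0.20 × √(561/2) = 0.20 × 16.748 = 3.350.
z_β = 3.350 − 1.960 = 1.390.
Power = Φ(1.390) = 0.918.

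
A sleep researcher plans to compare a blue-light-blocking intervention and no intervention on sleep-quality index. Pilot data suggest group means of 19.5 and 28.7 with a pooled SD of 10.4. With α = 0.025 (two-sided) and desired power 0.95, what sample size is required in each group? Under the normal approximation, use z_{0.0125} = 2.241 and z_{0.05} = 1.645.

Cohen's d = |M₁ − M₂| / SD_pooled = |19.5 − 28.7| / 10.4 = 9.2 / 10.4 = 0.885.
For two independent groups with equal n: n = 2·((z_{α/2} + z_β) / d)².
z_{α/2} + z_β = 2.241 + 1.645 = 3.886.
n = 2 × (3.886 / 0.885)² = 2 × 4.391² = 2 × 19.28 = 38.6.
Round up to the next whole participant.

n = 39 per group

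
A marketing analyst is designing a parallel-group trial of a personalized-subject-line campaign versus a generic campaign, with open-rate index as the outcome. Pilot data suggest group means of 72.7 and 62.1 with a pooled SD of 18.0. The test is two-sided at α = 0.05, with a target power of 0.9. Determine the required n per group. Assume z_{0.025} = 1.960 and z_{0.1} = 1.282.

Cohen's d = |M₁ − M₂| / SD_pooled = |72.7 − 62.1| / 18.0 = 10.6 / 18.0 = 0.589.
For two independent groups with equal n: n = 2·((z_{α/2} + z_β) / d)².
z_{α/2} + z_β = 1.960 + 1.282 = 3.242.
n = 2 × (3.242 / 0.589)² = 2 × 5.504² = 2 × 30.30 = 60.6.
Round up to the next whole participant.

n = 61 per group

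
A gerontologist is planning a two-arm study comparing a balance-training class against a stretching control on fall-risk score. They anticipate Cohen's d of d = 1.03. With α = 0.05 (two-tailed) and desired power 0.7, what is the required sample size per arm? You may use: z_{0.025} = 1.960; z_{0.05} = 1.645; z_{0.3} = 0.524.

n = 12 per group

For two independent groups with equal n: n = 2·((z_{α/2} + z_β) / d)².
z_{α/2} + z_β = 1.960 + 0.524 = 2.484.
n = 2 × (2.484 / 1.03)² = 2 × 2.412² = 2 × 5.82 = 11.6.
Round up to the next whole participant.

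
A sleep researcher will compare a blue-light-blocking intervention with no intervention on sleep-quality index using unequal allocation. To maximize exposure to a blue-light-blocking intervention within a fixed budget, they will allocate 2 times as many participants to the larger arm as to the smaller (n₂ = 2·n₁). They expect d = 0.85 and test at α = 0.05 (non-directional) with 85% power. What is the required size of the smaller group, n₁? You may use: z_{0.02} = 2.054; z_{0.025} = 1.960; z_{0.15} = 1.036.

n₁ = 19

With allocation ratio k = n₂/n₁ = 2, Var(x̄₁−x̄₂) = σ²(1/n₁ + 1/(k·n₁)) = σ²·(k+1)/(k·n₁).
So n₁ = (1 + 1/k)·((z_{α/2} + z_β)/d)² = 1.500 × (2.996/0.85)².
n₁ = 1.500 × 12.42 = 18.6.
Round up: n₁ = 19, giving n₂ = 2 × 19 = 38.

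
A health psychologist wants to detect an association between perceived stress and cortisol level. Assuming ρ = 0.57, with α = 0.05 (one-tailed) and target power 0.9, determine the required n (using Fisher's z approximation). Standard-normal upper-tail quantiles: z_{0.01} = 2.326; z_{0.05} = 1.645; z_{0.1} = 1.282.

Fisher's z: C = ½·ln((1+r)/(1−r)) = ½·ln(3.6512) = 0.6475.
n = ((z_{α} + z_β)/C)² + 3.
(1.645 + 1.282) / 0.6475 = 2.927 / 0.6475 = 4.520.
n = 4.520² + 3 = 20.43 + 3 = 23.4.
Round up.

n = 24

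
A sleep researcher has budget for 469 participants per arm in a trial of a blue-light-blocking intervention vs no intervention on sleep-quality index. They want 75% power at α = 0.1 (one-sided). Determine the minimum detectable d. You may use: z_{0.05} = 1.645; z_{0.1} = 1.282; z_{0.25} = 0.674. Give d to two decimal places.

d_min ≈ 0.13

For two independent groups of n = 469 each: d_min = (z_{α} + z_β)·√(2/n).
z-sum = 1.282 + 0.674 = 1.956.
d_min = 1.956 × √(2/469) = 1.956 × 0.0653 = 0.128.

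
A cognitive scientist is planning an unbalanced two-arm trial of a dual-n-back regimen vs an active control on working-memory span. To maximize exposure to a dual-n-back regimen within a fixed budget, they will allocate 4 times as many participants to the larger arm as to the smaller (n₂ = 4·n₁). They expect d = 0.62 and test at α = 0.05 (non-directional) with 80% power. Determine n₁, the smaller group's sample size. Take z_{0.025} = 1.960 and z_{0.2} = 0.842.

n₁ = 26

With allocation ratio k = n₂/n₁ = 4, Var(x̄₁−x̄₂) = σ²(1/n₁ + 1/(k·n₁)) = σ²·(k+1)/(k·n₁).
So n₁ = (1 + 1/k)·((z_{α/2} + z_β)/d)² = 1.250 × (2.802/0.62)².
n₁ = 1.250 × 20.42 = 25.5.
Round up: n₁ = 26, giving n₂ = 4 × 26 = 104.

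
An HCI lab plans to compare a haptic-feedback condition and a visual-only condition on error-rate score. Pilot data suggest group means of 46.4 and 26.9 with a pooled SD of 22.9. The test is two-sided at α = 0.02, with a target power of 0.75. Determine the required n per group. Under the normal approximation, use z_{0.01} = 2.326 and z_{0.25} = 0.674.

n = 25 per group

Cohen's d = |M₁ − M₂| / SD_pooled = |46.4 − 26.9| / 22.9 = 19.5 / 22.9 = 0.852.
For two independent groups with equal n: n = 2·((z_{α/2} + z_β) / d)².
z_{α/2} + z_β = 2.326 + 0.674 = 3.000.
n = 2 × (3.000 / 0.852)² = 2 × 3.521² = 2 × 12.40 = 24.8.
Round up to the next whole participant.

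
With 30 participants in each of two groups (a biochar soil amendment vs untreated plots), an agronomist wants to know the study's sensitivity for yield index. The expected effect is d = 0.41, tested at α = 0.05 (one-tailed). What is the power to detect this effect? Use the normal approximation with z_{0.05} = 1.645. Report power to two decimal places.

power ≈ 0.48

For two equal groups, power = Φ(d·√(n/2) − z_{α}).
d·√(n/2) = 0.41 × √(30/2) = 0.41 × 3.873 = 1.588.
z_β = 1.588 − 1.645 = -0.057.
Power = Φ(-0.057) = 0.477.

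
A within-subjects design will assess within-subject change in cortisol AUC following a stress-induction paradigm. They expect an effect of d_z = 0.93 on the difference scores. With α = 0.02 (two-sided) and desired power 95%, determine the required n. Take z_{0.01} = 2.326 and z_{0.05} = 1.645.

n = 19 pairs

For a paired (one-sample on differences) test: n = ((z_{α/2} + z_β) / d)².
z_{α/2} + z_β = 2.326 + 1.645 = 3.971.
n = (3.971 / 0.93)² = 4.270² = 18.23.
Round up.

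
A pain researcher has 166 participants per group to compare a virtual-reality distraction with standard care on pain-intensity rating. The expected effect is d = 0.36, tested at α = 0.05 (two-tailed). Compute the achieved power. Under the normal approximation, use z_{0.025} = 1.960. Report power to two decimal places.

For two equal groups, power = Φ(d·√(n/2) − z_{α/2}).
d·√(n/2) = 0.36 × √(166/2) = 0.36 × 9.110 = 3.280.
z_β = 3.280 − 1.960 = 1.320.
Power = Φ(1.320) = 0.907.

power ≈ 0.91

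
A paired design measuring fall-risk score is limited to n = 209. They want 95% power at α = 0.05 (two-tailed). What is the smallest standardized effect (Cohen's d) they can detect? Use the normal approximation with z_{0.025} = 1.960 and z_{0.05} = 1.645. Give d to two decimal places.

d_min ≈ 0.25

For a single sample (or paired design) of n = 209: d_min = (z_{α/2} + z_β)/√n.
z-sum = 1.960 + 1.645 = 3.605.
d_min = 3.605 / √209 = 3.605 / 14.457 = 0.249.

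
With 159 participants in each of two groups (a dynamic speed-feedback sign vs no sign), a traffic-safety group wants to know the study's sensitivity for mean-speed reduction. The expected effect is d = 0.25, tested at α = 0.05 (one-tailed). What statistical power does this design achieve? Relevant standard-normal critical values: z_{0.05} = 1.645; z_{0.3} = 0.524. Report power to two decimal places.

power ≈ 0.72

For two equal groups, power = Φ(d·√(n/2) − z_{α}).
d·√(n/2) = 0.25 × √(159/2) = 0.25 × 8.916 = 2.229.
z_β = 2.229 − 1.645 = 0.584.
Power = Φ(0.584) = 0.720.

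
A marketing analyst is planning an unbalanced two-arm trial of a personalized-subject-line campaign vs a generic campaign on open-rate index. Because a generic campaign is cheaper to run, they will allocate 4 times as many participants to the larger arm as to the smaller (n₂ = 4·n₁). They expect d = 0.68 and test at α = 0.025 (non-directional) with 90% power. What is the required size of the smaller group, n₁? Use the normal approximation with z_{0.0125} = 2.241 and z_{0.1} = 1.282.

With allocation ratio k = n₂/n₁ = 4, Var(x̄₁−x̄₂) = σ²(1/n₁ + 1/(k·n₁)) = σ²·(k+1)/(k·n₁).
So n₁ = (1 + 1/k)·((z_{α/2} + z_β)/d)² = 1.250 × (3.523/0.68)².
n₁ = 1.250 × 26.84 = 33.6.
Round up: n₁ = 34, giving n₂ = 4 × 34 = 136.

n₁ = 34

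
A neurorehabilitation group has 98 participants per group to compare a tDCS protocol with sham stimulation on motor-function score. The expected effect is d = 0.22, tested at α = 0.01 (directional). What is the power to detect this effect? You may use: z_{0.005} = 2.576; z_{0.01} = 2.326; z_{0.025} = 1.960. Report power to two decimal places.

For two equal groups, power = Φ(d·√(n/2) − z_{α}).
d·√(n/2) = 0.22 × √(98/2) = 0.22 × 7.000 = 1.540.
z_β = 1.540 − 2.326 = -0.786.
Power = Φ(-0.786) = 0.216.

power ≈ 0.22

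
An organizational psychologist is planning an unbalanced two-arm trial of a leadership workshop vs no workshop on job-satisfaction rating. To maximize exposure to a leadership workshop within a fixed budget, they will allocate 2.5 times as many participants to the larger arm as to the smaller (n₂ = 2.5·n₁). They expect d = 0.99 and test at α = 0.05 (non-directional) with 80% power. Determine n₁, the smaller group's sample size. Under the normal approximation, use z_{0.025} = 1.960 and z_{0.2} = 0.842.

n₁ = 12

With allocation ratio k = n₂/n₁ = 2.5, Var(x̄₁−x̄₂) = σ²(1/n₁ + 1/(k·n₁)) = σ²·(k+1)/(k·n₁).
So n₁ = (1 + 1/k)·((z_{α/2} + z_β)/d)² = 1.400 × (2.802/0.99)².
n₁ = 1.400 × 8.01 = 11.2.
Round up: n₁ = 12, giving n₂ = 2.5 × 12 = 30.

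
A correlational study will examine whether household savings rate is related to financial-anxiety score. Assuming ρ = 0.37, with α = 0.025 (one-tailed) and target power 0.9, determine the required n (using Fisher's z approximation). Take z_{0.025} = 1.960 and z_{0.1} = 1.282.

n = 73

Fisher's z: C = ½·ln((1+r)/(1−r)) = ½·ln(2.1746) = 0.3884.
n = ((z_{α} + z_β)/C)² + 3.
(1.960 + 1.282) / 0.3884 = 3.242 / 0.3884 = 8.347.
n = 8.347² + 3 = 69.67 + 3 = 72.7.
Round up.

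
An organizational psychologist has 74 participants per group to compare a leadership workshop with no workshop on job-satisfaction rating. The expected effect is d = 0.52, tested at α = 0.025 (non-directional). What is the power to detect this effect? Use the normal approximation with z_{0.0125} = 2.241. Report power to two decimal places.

For two equal groups, power = Φ(d·√(n/2) − z_{α/2}).
d·√(n/2) = 0.52 × √(74/2) = 0.52 × 6.083 = 3.163.
z_β = 3.163 − 2.241 = 0.922.
Power = Φ(0.922) = 0.822.

power ≈ 0.82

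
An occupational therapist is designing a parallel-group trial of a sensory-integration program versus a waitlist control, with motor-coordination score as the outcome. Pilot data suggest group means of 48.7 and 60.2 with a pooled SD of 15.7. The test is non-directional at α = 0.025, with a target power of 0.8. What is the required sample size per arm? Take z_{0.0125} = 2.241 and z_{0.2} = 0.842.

n = 36 per group

Cohen's d = |M₁ − M₂| / SD_pooled = |48.7 − 60.2| / 15.7 = 11.5 / 15.7 = 0.732.
For two independent groups with equal n: n = 2·((z_{α/2} + z_β) / d)².
z_{α/2} + z_β = 2.241 + 0.842 = 3.083.
n = 2 × (3.083 / 0.732)² = 2 × 4.212² = 2 × 17.74 = 35.5.
Round up to the next whole participant.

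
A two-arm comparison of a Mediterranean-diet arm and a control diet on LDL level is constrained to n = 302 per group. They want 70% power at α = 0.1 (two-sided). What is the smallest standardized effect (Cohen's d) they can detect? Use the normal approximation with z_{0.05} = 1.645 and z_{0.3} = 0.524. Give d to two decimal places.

For two independent groups of n = 302 each: d_min = (z_{α/2} + z_β)·√(2/n).
z-sum = 1.645 + 0.524 = 2.169.
d_min = 2.169 × √(2/302) = 2.169 × 0.0814 = 0.177.

d_min ≈ 0.18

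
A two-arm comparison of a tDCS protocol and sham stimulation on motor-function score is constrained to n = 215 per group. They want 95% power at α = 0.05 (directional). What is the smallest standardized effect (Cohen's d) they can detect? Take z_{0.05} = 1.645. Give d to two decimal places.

d_min ≈ 0.32

For two independent groups of n = 215 each: d_min = (z_{α} + z_β)·√(2/n).
z-sum = 1.645 + 1.645 = 3.290.
d_min = 3.290 × √(2/215) = 3.290 × 0.0964 = 0.317.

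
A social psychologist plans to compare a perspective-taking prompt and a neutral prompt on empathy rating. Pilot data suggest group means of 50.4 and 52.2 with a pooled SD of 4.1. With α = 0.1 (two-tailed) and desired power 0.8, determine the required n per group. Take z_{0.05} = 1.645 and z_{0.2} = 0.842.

Cohen's d = |M₁ − M₂| / SD_pooled = |50.4 − 52.2| / 4.1 = 1.8 / 4.1 = 0.439.
For two independent groups with equal n: n = 2·((z_{α/2} + z_β) / d)².
z_{α/2} + z_β = 1.645 + 0.842 = 2.487.
n = 2 × (2.487 / 0.439)² = 2 × 5.665² = 2 × 32.09 = 64.2.
Round up to the next whole participant.

n = 65 per group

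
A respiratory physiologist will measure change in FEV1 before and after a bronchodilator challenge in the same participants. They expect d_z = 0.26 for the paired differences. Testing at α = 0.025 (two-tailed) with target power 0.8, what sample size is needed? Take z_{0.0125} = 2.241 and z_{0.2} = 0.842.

n = 141 pairs

For a paired (one-sample on differences) test: n = ((z_{α/2} + z_β) / d)².
z_{α/2} + z_β = 2.241 + 0.842 = 3.083.
n = (3.083 / 0.26)² = 11.858² = 140.60.
Round up.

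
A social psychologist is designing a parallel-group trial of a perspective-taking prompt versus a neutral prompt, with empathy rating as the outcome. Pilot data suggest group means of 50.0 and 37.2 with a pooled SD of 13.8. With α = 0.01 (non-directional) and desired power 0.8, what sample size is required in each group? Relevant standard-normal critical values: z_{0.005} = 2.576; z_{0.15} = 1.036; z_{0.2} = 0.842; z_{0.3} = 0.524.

n = 28 per group

Cohen's d = |M₁ − M₂| / SD_pooled = |50.0 − 37.2| / 13.8 = 12.8 / 13.8 = 0.928.
For two independent groups with equal n: n = 2·((z_{α/2} + z_β) / d)².
z_{α/2} + z_β = 2.576 + 0.842 = 3.418.
n = 2 × (3.418 / 0.928)² = 2 × 3.683² = 2 × 13.57 = 27.1.
Round up to the next whole participant.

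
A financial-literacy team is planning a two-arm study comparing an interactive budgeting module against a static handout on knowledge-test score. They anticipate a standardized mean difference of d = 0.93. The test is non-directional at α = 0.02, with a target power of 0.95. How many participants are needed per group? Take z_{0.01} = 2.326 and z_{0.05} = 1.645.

For two independent groups with equal n: n = 2·((z_{α/2} + z_β) / d)².
z_{α/2} + z_β = 2.326 + 1.645 = 3.971.
n = 2 × (3.971 / 0.93)² = 2 × 4.270² = 2 × 18.23 = 36.5.
Round up to the next whole participant.

n = 37 per group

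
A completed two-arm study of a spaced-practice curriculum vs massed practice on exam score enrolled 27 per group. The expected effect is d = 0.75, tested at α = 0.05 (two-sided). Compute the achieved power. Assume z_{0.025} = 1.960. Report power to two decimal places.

power ≈ 0.79

For two equal groups, power = Φ(d·√(n/2) − z_{α/2}).
d·√(n/2) = 0.75 × √(27/2) = 0.75 × 3.674 = 2.756.
z_β = 2.756 − 1.960 = 0.796.
Power = Φ(0.796) = 0.787.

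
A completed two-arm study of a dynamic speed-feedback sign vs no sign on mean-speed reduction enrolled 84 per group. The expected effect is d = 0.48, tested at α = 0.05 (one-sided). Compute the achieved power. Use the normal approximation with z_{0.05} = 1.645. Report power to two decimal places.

For two equal groups, power = Φ(d·√(n/2) − z_{α}).
d·√(n/2) = 0.48 × √(84/2) = 0.48 × 6.481 = 3.111.
z_β = 3.111 − 1.645 = 1.466.
Power = Φ(1.466) = 0.929.

power ≈ 0.93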